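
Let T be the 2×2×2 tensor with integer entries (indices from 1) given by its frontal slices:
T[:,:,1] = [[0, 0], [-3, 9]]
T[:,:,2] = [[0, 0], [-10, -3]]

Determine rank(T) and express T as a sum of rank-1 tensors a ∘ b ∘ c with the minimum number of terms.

rank(T) = 2

Lower bound: the mode-2 unfolding of T (rows indexed by j, columns by (i,k) = (1,1), (1,2), (2,1), (2,2)) is [[0, 0, -3, -10], [0, 0, 9, -3]].
There the 2×2 minor on rows j ∈ {1, 2}, columns (i,k) ∈ {(2,1), (2,2)} is det [[-3, -10], [9, -3]] = 99 ≠ 0, so this unfolding has rank ≥ 2; CP rank is at least every unfolding rank, so rank(T) ≥ 2. (Unfolding ranks only ever bound the CP rank from below — rank(T) can be strictly larger than all of them — so the matching upper bound has to come from an explicit 2-term decomposition.)
Upper bound — finding two terms. Every mode-1 slice of T is a multiple of one matrix: T[i,:,:] = a[i]·M with a = [0, 1] and M = [[-3, -10], [9, -3]] (rows indexed by j, columns by k). So it suffices to write M as a sum of two rank-1 matrices.
Splitting M by its rows (j = 1, 2), M = [1, 0][-3, -10]ᵀ + [0, 1][9, -3]ᵀ.
Hence T = [0, 1] ∘ [1, 0] ∘ [-3, -10] + [0, 1] ∘ [0, 1] ∘ [9, -3], so rank(T) ≤ 2.
These bounds meet, so rank(T) = 2.
Check entry T[1,2,2] = 0: (0)·(0)·(-10) + (0)·(1)·(-3) = 0.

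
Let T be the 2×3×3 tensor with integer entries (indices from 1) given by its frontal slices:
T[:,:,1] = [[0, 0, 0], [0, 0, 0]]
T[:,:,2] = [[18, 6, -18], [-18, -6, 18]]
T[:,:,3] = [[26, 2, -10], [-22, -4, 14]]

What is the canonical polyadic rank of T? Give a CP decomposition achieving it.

Lower bound: the mode-1 unfolding of T (rows indexed by i, columns by (j,k) = (1,1), (1,2), (1,3), (2,1), (2,2), (2,3), (3,1), (3,2), (3,3)) is [[0, 18, 26, 0, 6, 2, 0, -18, -10], [0, -18, -22, 0, -6, -4, 0, 18, 14]].
There the 2×2 minor on rows i ∈ {1, 2}, columns (j,k) ∈ {(1,2), (1,3)} is det [[18, 26], [-18, -22]] = 72 ≠ 0, so this unfolding has rank ≥ 2; CP rank is at least every unfolding rank, so rank(T) ≥ 2. (Unfolding ranks only ever bound the CP rank from below — rank(T) can be strictly larger than all of them — so the matching upper bound has to come from an explicit 2-term decomposition.)
Upper bound — finding two terms. Write S_k = T[:,:,k] for the frontal slices: S₁ = [[0, 0, 0], [0, 0, 0]], S₂ = [[18, 6, -18], [-18, -6, 18]], S₃ = [[26, 2, -10], [-22, -4, 14]].
If T = a₁ ⊗ b₁ ⊗ c₁ + a₂ ⊗ b₂ ⊗ c₂ then each S_k = c₁[k]·a₁b₁ᵀ + c₂[k]·a₂b₂ᵀ. S₂ and S₃ are linearly independent, so a₁b₁ᵀ and a₂b₂ᵀ must span the same plane of matrices: they are the rank-1 matrices of the form x·S₂ + y·S₃.
The 2×2 minor of x·S₂ + y·S₃ on rows {1,2}, columns {1,2} is −60·xy − 60·y² = (-60)·(y)(x + y), vanishing at (x:y) = (1:0) and (1:-1).
M₁ = S₂ = [[18, 6, -18], [-18, -6, 18]] = 6·[1, -1][3, 1, -3]ᵀ and M₂ = S₂ − S₃ = [[-8, 4, -8], [4, -2, 4]] = (-2)·[2, -1][2, -1, 2]ᵀ, so take a₁ = [1, -1], b₁ = [3, 1, -3], a₂ = [2, -1], b₂ = [2, -1, 2].
Each slice is an integer combination of E₁ = a₁b₁ᵀ and E₂ = a₂b₂ᵀ: S₁ = 0, S₂ = 6·E₁, S₃ = 6·E₁ + 2·E₂; reading off coefficients, c₁ = [0, 6, 6] and c₂ = [0, 0, 2].
Hence T = [1, -1] ⊗ [3, 1, -3] ⊗ [0, 6, 6] + [2, -1] ⊗ [2, -1, 2] ⊗ [0, 0, 2], so rank(T) ≤ 2.
These bounds meet, so rank(T) = 2.

rank(T) = 2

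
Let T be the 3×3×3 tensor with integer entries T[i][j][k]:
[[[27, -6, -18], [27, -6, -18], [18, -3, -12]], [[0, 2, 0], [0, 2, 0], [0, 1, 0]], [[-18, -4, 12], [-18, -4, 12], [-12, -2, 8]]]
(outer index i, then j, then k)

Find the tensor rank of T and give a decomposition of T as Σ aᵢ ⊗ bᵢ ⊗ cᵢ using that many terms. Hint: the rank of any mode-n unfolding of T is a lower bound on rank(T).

Lower bound: the mode-2 unfolding of T (rows indexed by j, columns by (i,k) = (0,0), (0,1), (0,2), (1,0), (1,1), (1,2), (2,0), (2,1), (2,2)) is [[27, -6, -18, 0, 2, 0, -18, -4, 12], [27, -6, -18, 0, 2, 0, -18, -4, 12], [18, -3, -12, 0, 1, 0, -12, -2, 8]].
There the 2×2 minor on rows j ∈ {0, 2}, columns (i,k) ∈ {(0,0), (0,1)} is det [[27, -6], [18, -3]] = 27 ≠ 0, so this unfolding has rank ≥ 2; CP rank is at least every unfolding rank, so rank(T) ≥ 2. (Flattening ranks never certify an upper bound on CP rank; for that we must actually write T with 2 rank-1 terms.)
Upper bound — finding two terms. Write S_k = T[:,:,k] for the frontal slices: S₀ = [[27, 27, 18], [0, 0, 0], [-18, -18, -12]], S₁ = [[-6, -6, -3], [2, 2, 1], [-4, -4, -2]], S₂ = [[-18, -18, -12], [0, 0, 0], [12, 12, 8]].
If T = a₁ ⊗ b₁ ⊗ c₁ + a₂ ⊗ b₂ ⊗ c₂ then each S_k = c₁[k]·a₁b₁ᵀ + c₂[k]·a₂b₂ᵀ. S₀ and S₁ are linearly independent, so a₁b₁ᵀ and a₂b₂ᵀ must span the same plane of matrices: they are the rank-1 matrices of the form x·S₀ + y·S₁.
The 2×2 minor of x·S₀ + y·S₁ on rows {0,1}, columns {0,2} is −9·xy = (-9)·(y)(x), vanishing at (x:y) = (1:0) and (0:1).
M₁ = S₀ = [[27, 27, 18], [0, 0, 0], [-18, -18, -12]] = 3·[3, 0, -2][3, 3, 2]ᵀ and M₂ = S₁ = [[-6, -6, -3], [2, 2, 1], [-4, -4, -2]] = −[3, -1, 2][2, 2, 1]ᵀ, so take a₁ = [3, 0, -2], b₁ = [3, 3, 2], a₂ = [3, -1, 2], b₂ = [2, 2, 1].
Each slice is an integer combination of E₁ = a₁b₁ᵀ and E₂ = a₂b₂ᵀ: S₀ = 3·E₁, S₁ = −E₂, S₂ = −2·E₁; reading off coefficients, c₁ = [3, 0, -2] and c₂ = [0, -1, 0].
Hence T = [3, 0, -2] ⊗ [3, 3, 2] ⊗ [3, 0, -2] + [3, -1, 2] ⊗ [2, 2, 1] ⊗ [0, -1, 0], so rank(T) ≤ 2.
These bounds meet, so rank(T) = 2.
Check entry T[2,2,2] = 8: (-2)·(2)·(-2) + (2)·(1)·(0) = 8.

rank(T) = 2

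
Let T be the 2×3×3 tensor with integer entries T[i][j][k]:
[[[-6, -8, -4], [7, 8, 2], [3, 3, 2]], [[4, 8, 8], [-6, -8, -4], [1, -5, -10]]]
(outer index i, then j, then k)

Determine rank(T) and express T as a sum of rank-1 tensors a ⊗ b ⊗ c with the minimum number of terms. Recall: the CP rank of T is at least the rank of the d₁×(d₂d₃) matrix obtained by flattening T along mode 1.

rank(T) = 3

Lower bound: in the mode-3 unfolding of T (rows indexed by k, columns by (i,j)) the 3×3 minor on rows k ∈ {0, 1, 2}, columns (i,j) ∈ {(0,0), (0,1), (0,2)} is det [[-6, 7, 3], [-8, 8, 3], [-4, 2, 2]] = 16 ≠ 0, so that unfolding has rank ≥ 3 and hence rank(T) ≥ 3 (CP rank is at least every unfolding rank, though it can be larger).
Upper bound: T is a sum of 3 rank-1 terms, T = (1, -2) ⊗ (2, -1, -2) ⊗ (1, 0, -2) + (1, -1) ⊗ (2, -2, -1) ⊗ (-4, -4, 0) + (1, 1) ⊗ (0, 0, 1) ⊗ (1, -1, -2) (written with every a and b primitive with positive leading entry and the scale carried by c; CP decompositions are not unique, and this one is verified by expanding entrywise), so rank(T) ≤ 3.
These bounds meet, so rank(T) = 3.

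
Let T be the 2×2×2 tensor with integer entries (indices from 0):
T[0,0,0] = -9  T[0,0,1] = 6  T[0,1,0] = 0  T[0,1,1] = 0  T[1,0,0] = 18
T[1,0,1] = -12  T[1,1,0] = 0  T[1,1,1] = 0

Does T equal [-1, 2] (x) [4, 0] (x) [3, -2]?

Reconstruct entry (0,0,0) from the claimed factors: Σₗ aₗ[0]bₗ[0]cₗ[0] = (-1)·(4)·(3) = -12, but T[0,0,0] = -9. The claim is false.

No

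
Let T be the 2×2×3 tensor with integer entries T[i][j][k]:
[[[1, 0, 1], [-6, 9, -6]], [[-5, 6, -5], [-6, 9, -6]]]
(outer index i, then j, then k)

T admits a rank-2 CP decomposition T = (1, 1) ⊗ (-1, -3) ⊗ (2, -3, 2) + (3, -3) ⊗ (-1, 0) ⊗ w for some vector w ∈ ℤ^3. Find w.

Subtract the known terms from T to get the rank-1 residual R = (3, -3) ⊗ (-1, 0) ⊗ w, so R[i,j,k] = a[i]·b[j]·w[k]. Pick indices with nonzero a[0]·b[0] = (3)·(-1) = -3. Only the fibre through (0,0,·) is needed: R[0,0,:] = T[0,0,:] − Σₗ aₗ[0]bₗ[0]cₗ = [1, 0, 1] − (1)·(-1)·(2, -3, 2) = [3, -3, 3]. Then w[k] = R[0,0,k] / -3 for each k, giving w = [3, -3, 3] / -3 = (-1, 1, -1).

w = (-1, 1, -1)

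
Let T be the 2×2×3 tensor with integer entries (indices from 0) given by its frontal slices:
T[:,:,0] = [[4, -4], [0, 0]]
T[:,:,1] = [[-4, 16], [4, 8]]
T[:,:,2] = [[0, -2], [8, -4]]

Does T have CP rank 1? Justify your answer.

No

The mode-3 unfolding of T (rows indexed by k, columns by (i,j) = (0,0), (0,1), (1,0), (1,1)) is [[4, -4, 0, 0], [-4, 16, 4, 8], [0, -2, 8, -4]].
There the 3×3 minor on rows k ∈ {0, 1, 2}, columns (i,j) ∈ {(0,0), (0,1), (1,0)} is det [[4, -4, 0], [-4, 16, 4], [0, -2, 8]] = 416 ≠ 0, so this unfolding has rank ≥ 3; CP rank is at least every unfolding rank, so rank(T) ≥ 3.
In particular rank(T) ≥ 3 > 1, so T is not rank-1.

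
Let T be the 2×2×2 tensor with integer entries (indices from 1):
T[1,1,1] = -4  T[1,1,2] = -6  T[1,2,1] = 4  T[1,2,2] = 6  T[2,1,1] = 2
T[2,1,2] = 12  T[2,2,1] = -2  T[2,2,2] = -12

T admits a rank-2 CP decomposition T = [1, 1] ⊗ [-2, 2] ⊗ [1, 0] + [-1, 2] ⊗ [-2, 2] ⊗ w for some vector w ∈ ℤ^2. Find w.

w = [-1, -3]

Subtract the known terms from T to get the rank-1 residual R = [-1, 2] ⊗ [-2, 2] ⊗ w, so R[i,j,k] = a[i]·b[j]·w[k]. Pick indices with nonzero a[1]·b[1] = (-1)·(-2) = 2. Only the fibre through (1,1,·) is needed: R[1,1,:] = T[1,1,:] − Σₗ aₗ[1]bₗ[1]cₗ = [-4, -6] − (1)·(-2)·[1, 0] = [-2, -6]. Then w[k] = R[1,1,k] / 2 for each k, giving w = [-2, -6] / 2 = [-1, -3].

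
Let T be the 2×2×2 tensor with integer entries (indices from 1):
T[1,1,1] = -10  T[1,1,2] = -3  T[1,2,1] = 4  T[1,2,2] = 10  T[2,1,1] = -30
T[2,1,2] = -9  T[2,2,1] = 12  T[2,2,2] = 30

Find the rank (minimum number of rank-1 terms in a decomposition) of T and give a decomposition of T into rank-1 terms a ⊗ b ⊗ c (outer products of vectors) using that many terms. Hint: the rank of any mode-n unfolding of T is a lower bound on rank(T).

rank(T) = 2

Lower bound: the mode-2 unfolding of T (rows indexed by j, columns by (i,k) = (1,1), (1,2), (2,1), (2,2)) is [[-10, -3, -30, -9], [4, 10, 12, 30]].
There the 2×2 minor on rows j ∈ {1, 2}, columns (i,k) ∈ {(1,1), (1,2)} is det [[-10, -3], [4, 10]] = -88 ≠ 0, so this unfolding has rank ≥ 2; CP rank is at least every unfolding rank, so rank(T) ≥ 2. (This is only a lower bound: in general the CP rank may exceed every unfolding rank, so we still need to exhibit 2 rank-1 terms summing to T.)
Upper bound — finding two terms. Every mode-1 slice of T is a multiple of one matrix: T[i,:,:] = a[i]·M with a = [1, 3] and M = [[-10, -3], [4, 10]] (rows indexed by j, columns by k). So it suffices to write M as a sum of two rank-1 matrices.
Splitting M by its rows (j = 1, 2), M = [1, 0][-10, -3]ᵀ + [0, 1][4, 10]ᵀ.
Hence T = [1, 3] ⊗ [1, 0] ⊗ [-10, -3] + [1, 3] ⊗ [0, 1] ⊗ [4, 10], so rank(T) ≤ 2.
These bounds meet, so rank(T) = 2.
Check entry T[1,1,1] = -10: (1)·(1)·(-10) + (1)·(0)·(4) = -10.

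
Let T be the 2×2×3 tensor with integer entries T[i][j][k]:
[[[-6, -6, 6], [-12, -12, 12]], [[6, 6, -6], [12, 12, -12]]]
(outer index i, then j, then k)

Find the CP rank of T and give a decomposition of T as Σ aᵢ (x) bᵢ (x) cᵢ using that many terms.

Lower bound: T ≠ 0 (e.g. T[0,0,0] = -6), so rank(T) ≥ 1.
Upper bound: if T = a (x) b (x) c then every fibre of T is a multiple of the corresponding factor, so read the factors off the fibres through the nonzero entry T[0,0,0] = -6.
The mode-1 fibre T[:,0,0] = [-6, 6] gives a = [1, -1] (primitive direction); the mode-2 fibre T[0,:,0] = [-6, -12] gives b = [1, 2]; then c[k] = T[0,0,k] / (a[0]·b[0]) = [-6, -6, 6] / 1 = [-6, -6, 6].
Expanding [1, -1] (x) [1, 2] (x) [-6, -6, 6] reproduces all 12 entries of T, so T = [1, -1] (x) [1, 2] (x) [-6, -6, 6] and rank(T) ≤ 1.
These bounds meet, so rank(T) = 1.
Check entry T[0,1,0] = -12: (1)·(2)·(-6) = -12.

rank(T) = 1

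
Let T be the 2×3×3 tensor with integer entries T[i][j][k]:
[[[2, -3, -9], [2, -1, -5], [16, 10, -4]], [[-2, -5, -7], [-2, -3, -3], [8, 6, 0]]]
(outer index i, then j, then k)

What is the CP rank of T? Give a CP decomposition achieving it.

rank(T) = 3

Lower bound: the mode-2 unfolding of T (rows indexed by j, columns by (i,k) = (0,0), (0,1), (0,2), (1,0), (1,1), (1,2)) is [[2, -3, -9, -2, -5, -7], [2, -1, -5, -2, -3, -3], [16, 10, -4, 8, 6, 0]].
There the 3×3 minor on rows j ∈ {0, 1, 2}, columns (i,k) ∈ {(0,0), (0,1), (1,0)} is det [[2, -3, -2], [2, -1, -2], [16, 10, 8]] = 96 ≠ 0, so this unfolding has rank ≥ 3; CP rank is at least every unfolding rank, so rank(T) ≥ 3. (Unfolding ranks only ever bound the CP rank from below — rank(T) can be strictly larger than all of them — so the matching upper bound has to come from an explicit 3-term decomposition.)
Upper bound: T is a sum of 3 rank-1 terms, T = [1, -1] ⊗ [1, 1, 2] ⊗ [2, 1, -1] + [1, 1] ⊗ [2, 1, -1] ⊗ [-4, -4, -2] + [1, 1] ⊗ [2, 1, 2] ⊗ [4, 2, -2] (written with every a and b primitive with positive leading entry and the scale carried by c; CP decompositions are not unique, and this one is verified by expanding entrywise), so rank(T) ≤ 3.
These bounds meet, so rank(T) = 3.
Check entry T[0,1,1] = -1: (1)·(1)·(1) + (1)·(1)·(-4) + (1)·(1)·(2) = -1.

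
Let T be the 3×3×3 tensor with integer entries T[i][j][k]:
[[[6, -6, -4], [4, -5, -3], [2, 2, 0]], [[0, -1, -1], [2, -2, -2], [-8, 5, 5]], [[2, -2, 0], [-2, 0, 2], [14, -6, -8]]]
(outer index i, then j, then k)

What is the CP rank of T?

3

Lower bound: the mode-1 unfolding of T (rows indexed by i, columns by (j,k) = (0,0), (0,1), (0,2), (1,0), (1,1), (1,2), (2,0), (2,1), (2,2)) is [[6, -6, -4, 4, -5, -3, 2, 2, 0], [0, -1, -1, 2, -2, -2, -8, 5, 5], [2, -2, 0, -2, 0, 2, 14, -6, -8]].
There the 3×3 minor on rows i ∈ {0, 1, 2}, columns (j,k) ∈ {(0,0), (0,1), (0,2)} is det [[6, -6, -4], [0, -1, -1], [2, -2, 0]] = -8 ≠ 0, so this unfolding has rank ≥ 3; CP rank is at least every unfolding rank, so rank(T) ≥ 3. (Unfolding ranks only ever bound the CP rank from below — rank(T) can be strictly larger than all of them — so the matching upper bound has to come from an explicit 3-term decomposition.)
Upper bound: T is a sum of 3 rank-1 terms, T = [0, 1, -2] ∘ [1, 1, -1] ∘ [2, 1, -1] + [1, -1, 2] ∘ [2, 1, 2] ∘ [2, -1, -1] + [1, 1, -1] ∘ [1, 1, -1] ∘ [2, -4, -2] (written with every a and b primitive with positive leading entry and the scale carried by c; CP decompositions are not unique, and this one is verified by expanding entrywise), so rank(T) ≤ 3.
These bounds meet, so rank(T) = 3.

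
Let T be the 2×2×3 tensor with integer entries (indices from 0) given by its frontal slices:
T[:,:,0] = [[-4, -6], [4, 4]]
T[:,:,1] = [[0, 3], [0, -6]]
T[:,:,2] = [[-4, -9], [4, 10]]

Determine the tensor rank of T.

2

Lower bound: the mode-1 unfolding of T (rows indexed by i, columns by (j,k) = (0,0), (0,1), (0,2), (1,0), (1,1), (1,2)) is [[-4, 0, -4, -6, 3, -9], [4, 0, 4, 4, -6, 10]].
There the 2×2 minor on rows i ∈ {0, 1}, columns (j,k) ∈ {(0,0), (1,0)} is det [[-4, -6], [4, 4]] = 8 ≠ 0, so this unfolding has rank ≥ 2; CP rank is at least every unfolding rank, so rank(T) ≥ 2. (Unfolding ranks only ever bound the CP rank from below — rank(T) can be strictly larger than all of them — so the matching upper bound has to come from an explicit 2-term decomposition.)
Upper bound — finding two terms. Write S_k = T[:,:,k] for the frontal slices: S₀ = [[-4, -6], [4, 4]], S₁ = [[0, 3], [0, -6]], S₂ = [[-4, -9], [4, 10]].
If T = a₁ ⊗ b₁ ⊗ c₁ + a₂ ⊗ b₂ ⊗ c₂ then each S_k = c₁[k]·a₁b₁ᵀ + c₂[k]·a₂b₂ᵀ. S₀ and S₁ are linearly independent, so a₁b₁ᵀ and a₂b₂ᵀ must span the same plane of matrices: they are the rank-1 matrices of the form x·S₀ + y·S₁.
det(x·S₀ + y·S₁) is 8·x² + 12·xy = 4·(2·x + 3·y)(x), vanishing at (x:y) = (3:-2) and (0:1).
M₁ = 3·S₀ − 2·S₁ = [[-12, -24], [12, 24]] = (-12)·[1, -1][1, 2]ᵀ and M₂ = S₁ = [[0, 3], [0, -6]] = 3·[1, -2][0, 1]ᵀ, so take a₁ = [1, -1], b₁ = [1, 2], a₂ = [1, -2], b₂ = [0, 1].
Each slice is an integer combination of E₁ = a₁b₁ᵀ and E₂ = a₂b₂ᵀ: S₀ = −4·E₁ + 2·E₂, S₁ = 3·E₂, S₂ = −4·E₁ − E₂; reading off coefficients, c₁ = [-4, 0, -4] and c₂ = [2, 3, -1].
Hence T = [1, -1] ⊗ [1, 2] ⊗ [-4, 0, -4] + [1, -2] ⊗ [0, 1] ⊗ [2, 3, -1], so rank(T) ≤ 2.
These bounds meet, so rank(T) = 2.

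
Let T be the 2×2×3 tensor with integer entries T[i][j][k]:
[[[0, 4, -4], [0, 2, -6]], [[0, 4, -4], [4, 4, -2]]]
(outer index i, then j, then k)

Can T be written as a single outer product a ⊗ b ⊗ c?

No

The mode-3 unfolding of T (rows indexed by k, columns by (i,j) = (0,0), (0,1), (1,0), (1,1)) is [[0, 0, 0, 4], [4, 2, 4, 4], [-4, -6, -4, -2]].
There the 3×3 minor on rows k ∈ {0, 1, 2}, columns (i,j) ∈ {(0,0), (0,1), (1,1)} is det [[0, 0, 4], [4, 2, 4], [-4, -6, -2]] = -64 ≠ 0, so this unfolding has rank ≥ 3; CP rank is at least every unfolding rank, so rank(T) ≥ 3.
In particular rank(T) ≥ 3 > 1, so T is not rank-1.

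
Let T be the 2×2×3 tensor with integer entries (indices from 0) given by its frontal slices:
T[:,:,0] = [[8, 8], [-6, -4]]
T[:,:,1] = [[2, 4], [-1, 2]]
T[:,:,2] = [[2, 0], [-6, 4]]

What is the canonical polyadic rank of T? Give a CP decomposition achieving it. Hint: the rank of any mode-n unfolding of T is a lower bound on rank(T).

rank(T) = 3

Lower bound: the mode-3 unfolding of T (rows indexed by k, columns by (i,j) = (0,0), (0,1), (1,0), (1,1)) is [[8, 8, -6, -4], [2, 4, -1, 2], [2, 0, -6, 4]].
There the 3×3 minor on rows k ∈ {0, 1, 2}, columns (i,j) ∈ {(0,0), (0,1), (1,0)} is det [[8, 8, -6], [2, 4, -1], [2, 0, -6]] = -64 ≠ 0, so this unfolding has rank ≥ 3; CP rank is at least every unfolding rank, so rank(T) ≥ 3. (This is only a lower bound: in general the CP rank may exceed every unfolding rank, so we still need to exhibit 3 rank-1 terms summing to T.)
Upper bound: T is a sum of 3 rank-1 terms, T = [0, 1] ∘ [1, -2] ∘ [2, -1, -2] + [1, -2] ∘ [1, 0] ∘ [4, 0, 2] + [1, 0] ∘ [1, 2] ∘ [4, 2, 0] (written with every a and b primitive with positive leading entry and the scale carried by c; CP decompositions are not unique, and this one is verified by expanding entrywise), so rank(T) ≤ 3.
These bounds meet, so rank(T) = 3.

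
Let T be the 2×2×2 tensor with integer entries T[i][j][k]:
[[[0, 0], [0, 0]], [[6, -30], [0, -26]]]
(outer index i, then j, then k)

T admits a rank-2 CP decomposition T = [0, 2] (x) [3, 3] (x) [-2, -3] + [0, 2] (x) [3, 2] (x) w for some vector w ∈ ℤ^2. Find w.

Subtract the known terms from T to get the rank-1 residual R = [0, 2] (x) [3, 2] (x) w, so R[i,j,k] = a[i]·b[j]·w[k]. Pick indices with nonzero a[1]·b[0] = (2)·(3) = 6. Only the fibre through (1,0,·) is needed: R[1,0,:] = T[1,0,:] − Σₗ aₗ[1]bₗ[0]cₗ = [6, -30] − (2)·(3)·[-2, -3] = [18, -12]. Then w[k] = R[1,0,k] / 6 for each k, giving w = [18, -12] / 6 = [3, -2].

w = [3, -2]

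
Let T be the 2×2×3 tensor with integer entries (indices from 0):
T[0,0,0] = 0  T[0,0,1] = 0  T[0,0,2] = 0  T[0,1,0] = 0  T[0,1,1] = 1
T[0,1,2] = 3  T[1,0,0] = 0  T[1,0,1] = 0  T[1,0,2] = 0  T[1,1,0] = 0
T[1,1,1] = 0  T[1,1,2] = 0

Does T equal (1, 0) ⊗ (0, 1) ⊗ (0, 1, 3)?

Reconstruct entrywise from the claimed factors. For example, T[0,1,0] = 0 and Σₗ aₗ[0]bₗ[1]cₗ[0] = (1)·(1)·(0) = 0; checking all 12 entries, every one matches. The claim holds.

Yes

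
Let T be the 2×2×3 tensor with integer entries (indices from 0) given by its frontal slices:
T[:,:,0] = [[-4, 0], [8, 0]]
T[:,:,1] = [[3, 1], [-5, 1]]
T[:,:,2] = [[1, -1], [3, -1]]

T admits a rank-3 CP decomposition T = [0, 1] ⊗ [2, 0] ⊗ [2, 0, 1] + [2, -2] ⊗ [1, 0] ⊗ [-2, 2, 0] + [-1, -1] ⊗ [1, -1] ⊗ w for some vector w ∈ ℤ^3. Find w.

Subtract the known terms from T to get the rank-1 residual R = [-1, -1] ⊗ [1, -1] ⊗ w, so R[i,j,k] = a[i]·b[j]·w[k]. Pick indices with nonzero a[0]·b[0] = (-1)·(1) = -1. Only the fibre through (0,0,·) is needed: R[0,0,:] = T[0,0,:] − Σₗ aₗ[0]bₗ[0]cₗ = [-4, 3, 1] − (0)·(2)·[2, 0, 1] − (2)·(1)·[-2, 2, 0] = [0, -1, 1]. Then w[k] = R[0,0,k] / -1 for each k, giving w = [0, -1, 1] / -1 = [0, 1, -1].

w = [0, 1, -1]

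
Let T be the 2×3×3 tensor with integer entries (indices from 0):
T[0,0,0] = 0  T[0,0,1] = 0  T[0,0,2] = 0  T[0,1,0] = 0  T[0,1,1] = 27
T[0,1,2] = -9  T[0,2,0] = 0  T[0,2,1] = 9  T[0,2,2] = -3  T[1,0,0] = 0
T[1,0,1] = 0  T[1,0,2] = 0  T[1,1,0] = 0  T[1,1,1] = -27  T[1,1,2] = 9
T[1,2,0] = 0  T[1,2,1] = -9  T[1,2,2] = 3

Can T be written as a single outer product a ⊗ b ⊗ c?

Yes

The mode-1 fibre T[:,1,1] = [27, -27] gives a = (1, -1) (primitive direction); the mode-2 fibre T[0,:,1] = [0, 27, 9] gives b = (0, 3, 1); then c[k] = T[0,1,k] / (a[0]·b[1]) = [0, 27, -9] / 3 = (0, 9, -3).
Expanding (1, -1) ⊗ (0, 3, 1) ⊗ (0, 9, -3) reproduces all 18 entries of T, so T = (1, -1) ⊗ (0, 3, 1) ⊗ (0, 9, -3) and rank(T) ≤ 1.
Equivalently every frontal slice T[:,:,k] is c[k] times the rank-1 matrix (1, -1) ⊗ (0, 3, 1). So T has rank 1 (it is nonzero).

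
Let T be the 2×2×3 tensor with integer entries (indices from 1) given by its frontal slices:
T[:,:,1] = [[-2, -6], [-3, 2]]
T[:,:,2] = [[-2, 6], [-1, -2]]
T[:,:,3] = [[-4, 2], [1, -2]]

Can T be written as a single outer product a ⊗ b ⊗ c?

The mode-3 unfolding of T (rows indexed by k, columns by (i,j) = (1,1), (1,2), (2,1), (2,2)) is [[-2, -6, -3, 2], [-2, 6, -1, -2], [-4, 2, 1, -2]].
There the 3×3 minor on rows k ∈ {1, 2, 3}, columns (i,j) ∈ {(1,1), (1,2), (2,1)} is det [[-2, -6, -3], [-2, 6, -1], [-4, 2, 1]] = -112 ≠ 0, so this unfolding has rank ≥ 3; CP rank is at least every unfolding rank, so rank(T) ≥ 3.
In particular rank(T) ≥ 3 > 1, so T is not rank-1.

No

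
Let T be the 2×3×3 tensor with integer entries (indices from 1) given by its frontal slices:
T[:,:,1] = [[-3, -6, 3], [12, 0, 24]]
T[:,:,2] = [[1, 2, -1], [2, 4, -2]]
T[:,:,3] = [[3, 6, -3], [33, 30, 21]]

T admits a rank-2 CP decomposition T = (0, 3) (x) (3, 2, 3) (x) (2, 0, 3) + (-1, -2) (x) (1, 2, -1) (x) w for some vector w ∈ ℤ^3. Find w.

w = (3, -1, -3)

Subtract the known terms from T to get the rank-1 residual R = (-1, -2) (x) (1, 2, -1) (x) w, so R[i,j,k] = a[i]·b[j]·w[k]. Pick indices with nonzero a[1]·b[1] = (-1)·(1) = -1. Only the fibre through (1,1,·) is needed: R[1,1,:] = T[1,1,:] − Σₗ aₗ[1]bₗ[1]cₗ = [-3, 1, 3] − (0)·(3)·(2, 0, 3) = [-3, 1, 3]. Then w[k] = R[1,1,k] / -1 for each k, giving w = [-3, 1, 3] / -1 = (3, -1, -3).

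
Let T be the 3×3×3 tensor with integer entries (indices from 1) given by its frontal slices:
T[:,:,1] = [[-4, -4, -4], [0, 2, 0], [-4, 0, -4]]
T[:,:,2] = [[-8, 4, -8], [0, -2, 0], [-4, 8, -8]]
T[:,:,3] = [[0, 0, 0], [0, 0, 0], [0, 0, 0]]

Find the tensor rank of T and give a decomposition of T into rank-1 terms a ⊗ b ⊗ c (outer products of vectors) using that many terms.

Lower bound: the mode-1 unfolding of T (rows indexed by i, columns by (j,k) = (1,1), (1,2), (1,3), (2,1), (2,2), (2,3), (3,1), (3,2), (3,3)) is [[-4, -8, 0, -4, 4, 0, -4, -8, 0], [0, 0, 0, 2, -2, 0, 0, 0, 0], [-4, -4, 0, 0, 8, 0, -4, -8, 0]].
There the 3×3 minor on rows i ∈ {1, 2, 3}, columns (j,k) ∈ {(1,1), (1,2), (2,1)} is det [[-4, -8, -4], [0, 0, 2], [-4, -4, 0]] = 32 ≠ 0, so this unfolding has rank ≥ 3; CP rank is at least every unfolding rank, so rank(T) ≥ 3. (Unfolding ranks only ever bound the CP rank from below — rank(T) can be strictly larger than all of them — so the matching upper bound has to come from an explicit 3-term decomposition.)
Upper bound: T is a sum of 3 rank-1 terms, T = [0, 0, 1] ⊗ [1, 2, 0] ⊗ [0, 4, 0] + [1, 0, 1] ⊗ [1, 0, 1] ⊗ [-4, -8, 0] + [2, -1, 0] ⊗ [0, 1, 0] ⊗ [-2, 2, 0] (written with every a and b primitive with positive leading entry and the scale carried by c; CP decompositions are not unique, and this one is verified by expanding entrywise), so rank(T) ≤ 3.
These bounds meet, so rank(T) = 3.

rank(T) = 3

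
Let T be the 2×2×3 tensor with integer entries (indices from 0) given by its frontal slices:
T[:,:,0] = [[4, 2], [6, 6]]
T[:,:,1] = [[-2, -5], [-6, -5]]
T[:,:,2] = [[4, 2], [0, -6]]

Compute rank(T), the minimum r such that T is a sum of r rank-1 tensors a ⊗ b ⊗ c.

3

Lower bound: the mode-3 unfolding of T (rows indexed by k, columns by (i,j) = (0,0), (0,1), (1,0), (1,1)) is [[4, 2, 6, 6], [-2, -5, -6, -5], [4, 2, 0, -6]].
There the 3×3 minor on rows k ∈ {0, 1, 2}, columns (i,j) ∈ {(0,0), (0,1), (1,0)} is det [[4, 2, 6], [-2, -5, -6], [4, 2, 0]] = 96 ≠ 0, so this unfolding has rank ≥ 3; CP rank is at least every unfolding rank, so rank(T) ≥ 3. (Unfolding ranks only ever bound the CP rank from below — rank(T) can be strictly larger than all of them — so the matching upper bound has to come from an explicit 3-term decomposition.)
Upper bound: T is a sum of 3 rank-1 terms, T = [0, 1] ⊗ [1, 2] ⊗ [2, -4, -4] + [1, -1] ⊗ [0, 1] ⊗ [0, -4, 0] + [1, 1] ⊗ [2, 1] ⊗ [2, -1, 2] (written with every a and b primitive with positive leading entry and the scale carried by c; CP decompositions are not unique, and this one is verified by expanding entrywise), so rank(T) ≤ 3.
These bounds meet, so rank(T) = 3.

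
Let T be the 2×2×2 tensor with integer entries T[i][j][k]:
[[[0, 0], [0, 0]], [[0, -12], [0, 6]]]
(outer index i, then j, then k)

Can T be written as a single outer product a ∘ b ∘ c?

If T = a ∘ b ∘ c then every fibre of T is a multiple of the corresponding factor, so read the factors off the fibres through the nonzero entry T[1,0,1] = -12.
The mode-1 fibre T[:,0,1] = [0, -12] gives a = [0, 1] (primitive direction); the mode-2 fibre T[1,:,1] = [-12, 6] gives b = [2, -1]; then c[k] = T[1,0,k] / (a[1]·b[0]) = [0, -12] / 2 = [0, -6].
Expanding [0, 1] ∘ [2, -1] ∘ [0, -6] reproduces all 8 entries of T, so T = [0, 1] ∘ [2, -1] ∘ [0, -6] and rank(T) ≤ 1.
Equivalently every frontal slice T[:,:,k] is c[k] times the rank-1 matrix [0, 1] ∘ [2, -1]. So T has rank 1 (it is nonzero).

Yes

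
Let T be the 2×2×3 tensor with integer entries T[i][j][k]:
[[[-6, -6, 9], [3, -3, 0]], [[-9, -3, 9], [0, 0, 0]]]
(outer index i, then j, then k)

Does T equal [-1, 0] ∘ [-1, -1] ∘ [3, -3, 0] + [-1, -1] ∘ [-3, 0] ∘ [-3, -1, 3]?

Reconstruct entrywise from the claimed factors. For example, T[0,1,1] = -3 and Σₗ aₗ[0]bₗ[1]cₗ[1] = (-1)·(-1)·(-3) + (-1)·(0)·(-1) = -3; checking all 12 entries, every one matches. The claim holds.

Yes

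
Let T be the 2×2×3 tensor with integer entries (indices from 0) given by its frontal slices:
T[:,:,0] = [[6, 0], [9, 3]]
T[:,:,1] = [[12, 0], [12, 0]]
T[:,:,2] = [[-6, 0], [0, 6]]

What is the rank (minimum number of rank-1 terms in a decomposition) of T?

Lower bound: the mode-1 unfolding of T (rows indexed by i, columns by (j,k) = (0,0), (0,1), (0,2), (1,0), (1,1), (1,2)) is [[6, 12, -6, 0, 0, 0], [9, 12, 0, 3, 0, 6]].
There the 2×2 minor on rows i ∈ {0, 1}, columns (j,k) ∈ {(0,0), (0,1)} is det [[6, 12], [9, 12]] = -36 ≠ 0, so this unfolding has rank ≥ 2; CP rank is at least every unfolding rank, so rank(T) ≥ 2. (Unfolding ranks only ever bound the CP rank from below — rank(T) can be strictly larger than all of them — so the matching upper bound has to come from an explicit 2-term decomposition.)
Upper bound — finding two terms. Write S_k = T[:,:,k] for the frontal slices: S₀ = [[6, 0], [9, 3]], S₁ = [[12, 0], [12, 0]], S₂ = [[-6, 0], [0, 6]].
If T = a₁ ⊗ b₁ ⊗ c₁ + a₂ ⊗ b₂ ⊗ c₂ then each S_k = c₁[k]·a₁b₁ᵀ + c₂[k]·a₂b₂ᵀ. S₀ and S₁ are linearly independent, so a₁b₁ᵀ and a₂b₂ᵀ must span the same plane of matrices: they are the rank-1 matrices of the form x·S₀ + y·S₁.
det(x·S₀ + y·S₁) is 18·x² + 36·xy = 18·(x + 2·y)(x), vanishing at (x:y) = (2:-1) and (0:1).
M₁ = 2·S₀ − S₁ = [[0, 0], [6, 6]] = 6·[0, 1][1, 1]ᵀ and M₂ = S₁ = [[12, 0], [12, 0]] = 12·[1, 1][1, 0]ᵀ, so take a₁ = [0, 1], b₁ = [1, 1], a₂ = [1, 1], b₂ = [1, 0].
Each slice is an integer combination of E₁ = a₁b₁ᵀ and E₂ = a₂b₂ᵀ: S₀ = 3·E₁ + 6·E₂, S₁ = 12·E₂, S₂ = 6·E₁ − 6·E₂; reading off coefficients, c₁ = [3, 0, 6] and c₂ = [6, 12, -6].
Hence T = [0, 1] ⊗ [1, 1] ⊗ [3, 0, 6] + [1, 1] ⊗ [1, 0] ⊗ [6, 12, -6], so rank(T) ≤ 2.
These bounds meet, so rank(T) = 2.

2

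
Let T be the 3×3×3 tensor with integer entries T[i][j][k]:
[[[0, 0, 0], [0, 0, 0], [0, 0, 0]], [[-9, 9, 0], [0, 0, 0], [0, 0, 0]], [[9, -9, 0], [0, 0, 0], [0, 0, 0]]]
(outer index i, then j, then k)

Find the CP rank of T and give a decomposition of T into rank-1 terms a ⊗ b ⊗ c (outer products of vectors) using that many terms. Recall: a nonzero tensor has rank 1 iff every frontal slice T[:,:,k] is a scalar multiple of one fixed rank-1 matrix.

rank(T) = 1

Lower bound: T ≠ 0 (e.g. T[1,0,0] = -9), so rank(T) ≥ 1.
Upper bound: the mode-1 fibre T[:,0,0] = [0, -9, 9] gives a = (0, 1, -1) (primitive direction); the mode-2 fibre T[1,:,0] = [-9, 0, 0] gives b = (1, 0, 0); then c[k] = T[1,0,k] / (a[1]·b[0]) = [-9, 9, 0] / 1 = (-9, 9, 0).
Expanding (0, 1, -1) ⊗ (1, 0, 0) ⊗ (-9, 9, 0) reproduces all 27 entries of T, so T = (0, 1, -1) ⊗ (1, 0, 0) ⊗ (-9, 9, 0) and rank(T) ≤ 1.
These bounds meet, so rank(T) = 1.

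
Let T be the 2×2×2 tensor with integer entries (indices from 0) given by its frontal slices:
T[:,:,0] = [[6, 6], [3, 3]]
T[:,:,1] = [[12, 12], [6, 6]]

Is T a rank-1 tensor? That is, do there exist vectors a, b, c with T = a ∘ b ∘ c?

Yes

The mode-1 fibre T[:,0,0] = [6, 3] gives a = [2, 1] (primitive direction); the mode-2 fibre T[0,:,0] = [6, 6] gives b = [1, 1]; then c[k] = T[0,0,k] / (a[0]·b[0]) = [6, 12] / 2 = [3, 6].
Expanding [2, 1] ∘ [1, 1] ∘ [3, 6] reproduces all 8 entries of T, so T = [2, 1] ∘ [1, 1] ∘ [3, 6] and rank(T) ≤ 1.
Equivalently every frontal slice T[:,:,k] is c[k] times the rank-1 matrix [2, 1] ∘ [1, 1]. So T has rank 1 (it is nonzero).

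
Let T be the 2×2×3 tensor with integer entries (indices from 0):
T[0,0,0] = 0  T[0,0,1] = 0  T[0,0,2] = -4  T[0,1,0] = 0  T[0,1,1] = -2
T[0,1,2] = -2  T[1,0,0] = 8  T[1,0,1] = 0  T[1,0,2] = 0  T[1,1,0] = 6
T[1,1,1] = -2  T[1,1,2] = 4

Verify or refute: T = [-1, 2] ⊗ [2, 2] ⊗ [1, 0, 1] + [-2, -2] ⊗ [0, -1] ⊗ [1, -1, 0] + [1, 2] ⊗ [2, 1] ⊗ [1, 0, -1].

No

Reconstruct entry (0,1,0) from the claimed factors: Σₗ aₗ[0]bₗ[1]cₗ[0] = (-1)·(2)·(1) + (-2)·(-1)·(1) + (1)·(1)·(1) = 1, but T[0,1,0] = 0. The claim is false.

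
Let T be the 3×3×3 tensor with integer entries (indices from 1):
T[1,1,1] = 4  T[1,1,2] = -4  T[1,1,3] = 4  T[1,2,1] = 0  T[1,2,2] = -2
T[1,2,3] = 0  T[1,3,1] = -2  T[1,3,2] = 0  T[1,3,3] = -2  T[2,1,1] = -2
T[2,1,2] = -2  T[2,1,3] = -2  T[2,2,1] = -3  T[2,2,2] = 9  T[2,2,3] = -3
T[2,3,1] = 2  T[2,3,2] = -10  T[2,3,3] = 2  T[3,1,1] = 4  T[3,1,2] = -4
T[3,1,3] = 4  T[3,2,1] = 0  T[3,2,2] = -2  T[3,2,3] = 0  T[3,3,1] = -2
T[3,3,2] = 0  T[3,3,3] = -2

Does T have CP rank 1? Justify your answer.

No

The mode-2 unfolding of T (rows indexed by j, columns by (i,k) = (1,1), (1,2), (1,3), (2,1), (2,2), (2,3), (3,1), (3,2), (3,3)) is [[4, -4, 4, -2, -2, -2, 4, -4, 4], [0, -2, 0, -3, 9, -3, 0, -2, 0], [-2, 0, -2, 2, -10, 2, -2, 0, -2]].
There the 3×3 minor on rows j ∈ {1, 2, 3}, columns (i,k) ∈ {(1,1), (1,2), (2,1)} is det [[4, -4, -2], [0, -2, -3], [-2, 0, 2]] = -32 ≠ 0, so this unfolding has rank ≥ 3; CP rank is at least every unfolding rank, so rank(T) ≥ 3.
In particular rank(T) ≥ 3 > 1, so T is not rank-1.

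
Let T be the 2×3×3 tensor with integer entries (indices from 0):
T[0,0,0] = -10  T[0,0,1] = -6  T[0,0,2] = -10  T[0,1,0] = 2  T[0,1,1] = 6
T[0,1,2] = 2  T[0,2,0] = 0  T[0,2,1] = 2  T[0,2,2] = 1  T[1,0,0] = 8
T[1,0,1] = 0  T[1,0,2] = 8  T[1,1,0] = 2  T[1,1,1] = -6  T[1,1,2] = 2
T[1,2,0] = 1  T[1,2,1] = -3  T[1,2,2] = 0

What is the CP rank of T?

Lower bound: the mode-3 unfolding of T (rows indexed by k, columns by (i,j) = (0,0), (0,1), (0,2), (1,0), (1,1), (1,2)) is [[-10, 2, 0, 8, 2, 1], [-6, 6, 2, 0, -6, -3], [-10, 2, 1, 8, 2, 0]].
There the 3×3 minor on rows k ∈ {0, 1, 2}, columns (i,j) ∈ {(0,0), (0,1), (0,2)} is det [[-10, 2, 0], [-6, 6, 2], [-10, 2, 1]] = -48 ≠ 0, so this unfolding has rank ≥ 3; CP rank is at least every unfolding rank, so rank(T) ≥ 3. (Flattening ranks never certify an upper bound on CP rank; for that we must actually write T with 3 rank-1 terms.)
Upper bound: T is a sum of 3 rank-1 terms, T = [1, -2] (x) [2, 2, 1] (x) [-1, 1, -1] + [1, -1] (x) [0, 0, 1] (x) [1, 1, 2] + [2, -1] (x) [2, -1, 0] (x) [-2, -2, -2] (written with every a and b primitive with positive leading entry and the scale carried by c; CP decompositions are not unique, and this one is verified by expanding entrywise), so rank(T) ≤ 3.
These bounds meet, so rank(T) = 3.

3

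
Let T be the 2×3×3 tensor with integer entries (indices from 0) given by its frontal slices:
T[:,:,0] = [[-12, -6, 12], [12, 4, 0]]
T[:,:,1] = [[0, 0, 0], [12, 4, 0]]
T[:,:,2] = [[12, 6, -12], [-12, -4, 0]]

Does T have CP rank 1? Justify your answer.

The mode-1 unfolding of T (rows indexed by i, columns by (j,k) = (0,0), (0,1), (0,2), (1,0), (1,1), (1,2), (2,0), (2,1), (2,2)) is [[-12, 0, 12, -6, 0, 6, 12, 0, -12], [12, 12, -12, 4, 4, -4, 0, 0, 0]].
There the 2×2 minor on rows i ∈ {0, 1}, columns (j,k) ∈ {(0,0), (0,1)} is det [[-12, 0], [12, 12]] = -144 ≠ 0, so this unfolding has rank ≥ 2; CP rank is at least every unfolding rank, so rank(T) ≥ 2.
In particular rank(T) ≥ 2 > 1, so T is not rank-1.

No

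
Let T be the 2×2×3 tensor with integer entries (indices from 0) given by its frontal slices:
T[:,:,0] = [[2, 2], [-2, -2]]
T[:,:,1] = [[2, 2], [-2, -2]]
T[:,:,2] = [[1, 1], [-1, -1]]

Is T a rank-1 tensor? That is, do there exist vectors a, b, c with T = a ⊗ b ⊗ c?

The mode-1 fibre T[:,0,0] = [2, -2] gives a = [1, -1] (primitive direction); the mode-2 fibre T[0,:,0] = [2, 2] gives b = [1, 1]; then c[k] = T[0,0,k] / (a[0]·b[0]) = [2, 2, 1] / 1 = [2, 2, 1].
Expanding [1, -1] ⊗ [1, 1] ⊗ [2, 2, 1] reproduces all 12 entries of T, so T = [1, -1] ⊗ [1, 1] ⊗ [2, 2, 1] and rank(T) ≤ 1.
Equivalently every frontal slice T[:,:,k] is c[k] times the rank-1 matrix [1, -1] ⊗ [1, 1]. So T has rank 1 (it is nonzero).

Yes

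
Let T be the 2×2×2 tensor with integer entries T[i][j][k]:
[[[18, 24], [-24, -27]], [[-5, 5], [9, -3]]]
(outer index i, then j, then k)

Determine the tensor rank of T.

2

Lower bound: in the mode-2 unfolding of T (rows indexed by j, columns by (i,k)) the 2×2 minor on rows j ∈ {0, 1}, columns (i,k) ∈ {(0,0), (0,1)} is det [[18, 24], [-24, -27]] = 90 ≠ 0, so that unfolding has rank ≥ 2 and hence rank(T) ≥ 2 (CP rank is at least every unfolding rank, though it can be larger).
Upper bound: with S_k = T[:,:,k], the two rank-1 terms a₁b₁ᵀ, a₂b₂ᵀ are the rank-1 members of the pencil x·S₀ + y·S₁.
det(x·S₀ + y·S₁) is 42·x² + 147·xy + 63·y² = 21·(x + 3·y)(2·x + y), vanishing at (x:y) = (3:-1) and (1:-2).
M₁ = 3·S₀ − S₁ = [[30, -45], [-20, 30]] = 5·[3, -2][2, -3]ᵀ and M₂ = S₀ − 2·S₁ = [[-30, 30], [-15, 15]] = (-15)·[2, 1][1, -1]ᵀ, so take a₁ = [3, -2], b₁ = [2, -3], a₂ = [2, 1], b₂ = [1, -1].
Each slice is an integer combination of E₁ = a₁b₁ᵀ and E₂ = a₂b₂ᵀ: S₀ = 2·E₁ + 3·E₂, S₁ = E₁ + 9·E₂; reading off coefficients, c₁ = [2, 1] and c₂ = [3, 9].
Hence T = [3, -2] ∘ [2, -3] ∘ [2, 1] + [2, 1] ∘ [1, -1] ∘ [3, 9], so rank(T) ≤ 2.
These bounds meet, so rank(T) = 2.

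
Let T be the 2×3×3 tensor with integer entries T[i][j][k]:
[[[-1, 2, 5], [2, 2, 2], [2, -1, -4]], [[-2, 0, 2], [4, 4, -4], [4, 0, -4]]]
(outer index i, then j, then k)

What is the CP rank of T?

Lower bound: the mode-2 unfolding of T (rows indexed by j, columns by (i,k) = (0,0), (0,1), (0,2), (1,0), (1,1), (1,2)) is [[-1, 2, 5, -2, 0, 2], [2, 2, 2, 4, 4, -4], [2, -1, -4, 4, 0, -4]].
There the 3×3 minor on rows j ∈ {0, 1, 2}, columns (i,k) ∈ {(0,0), (0,1), (1,1)} is det [[-1, 2, 0], [2, 2, 4], [2, -1, 0]] = 12 ≠ 0, so this unfolding has rank ≥ 3; CP rank is at least every unfolding rank, so rank(T) ≥ 3. (Unfolding ranks only ever bound the CP rank from below — rank(T) can be strictly larger than all of them — so the matching upper bound has to come from an explicit 3-term decomposition.)
Upper bound: T is a sum of 3 rank-1 terms, T = (0, 1) ⊗ (0, 1, 0) ⊗ (0, 4, 0) + (1, 0) ⊗ (2, 2, -1) ⊗ (0, 1, 2) + (1, 2) ⊗ (1, -2, -2) ⊗ (-1, 0, 1) (one valid choice — decompositions are not unique — normalised so each a, b is primitive with positive first nonzero entry; check it by expanding all entries), so rank(T) ≤ 3.
These bounds meet, so rank(T) = 3.
Check entry T[1,2,2] = -4: (1)·(0)·(0) + (0)·(-1)·(2) + (2)·(-2)·(1) = -4.

3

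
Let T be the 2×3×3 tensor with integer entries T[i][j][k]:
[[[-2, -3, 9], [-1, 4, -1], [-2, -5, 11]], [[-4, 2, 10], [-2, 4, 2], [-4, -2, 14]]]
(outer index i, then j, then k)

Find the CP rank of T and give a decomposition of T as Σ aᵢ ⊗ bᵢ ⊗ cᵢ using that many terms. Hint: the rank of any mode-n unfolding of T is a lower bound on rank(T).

rank(T) = 3

Lower bound: in the mode-2 unfolding of T (rows indexed by j, columns by (i,k)) the 3×3 minor on rows j ∈ {0, 1, 2}, columns (i,k) ∈ {(0,0), (0,1), (1,1)} is det [[-2, -3, 2], [-1, 4, 4], [-2, -5, -2]] = 32 ≠ 0, so that unfolding has rank ≥ 3 and hence rank(T) ≥ 3 (CP rank is at least every unfolding rank, though it can be larger).
Upper bound: T is a sum of 3 rank-1 terms, T = (1, 1) ⊗ (2, -1, 2) ⊗ (0, -4, 4) + (1, 2) ⊗ (1, -2, -1) ⊗ (0, 1, -1) + (1, 2) ⊗ (2, 1, 2) ⊗ (-1, 2, 1) (written with every a and b primitive with positive leading entry and the scale carried by c; CP decompositions are not unique, and this one is verified by expanding entrywise), so rank(T) ≤ 3.
These bounds meet, so rank(T) = 3.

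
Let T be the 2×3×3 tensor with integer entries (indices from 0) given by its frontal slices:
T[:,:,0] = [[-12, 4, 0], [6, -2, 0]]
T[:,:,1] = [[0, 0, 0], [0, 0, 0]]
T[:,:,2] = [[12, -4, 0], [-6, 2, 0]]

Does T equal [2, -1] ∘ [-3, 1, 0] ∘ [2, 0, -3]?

Reconstruct entry (0,0,2) from the claimed factors: Σₗ aₗ[0]bₗ[0]cₗ[2] = (2)·(-3)·(-3) = 18, but T[0,0,2] = 12. The claim is false.

No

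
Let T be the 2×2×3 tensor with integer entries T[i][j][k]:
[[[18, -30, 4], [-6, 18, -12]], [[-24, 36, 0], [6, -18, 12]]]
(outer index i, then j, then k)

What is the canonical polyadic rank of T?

2

Lower bound: the mode-1 unfolding of T (rows indexed by i, columns by (j,k) = (0,0), (0,1), (0,2), (1,0), (1,1), (1,2)) is [[18, -30, 4, -6, 18, -12], [-24, 36, 0, 6, -18, 12]].
There the 2×2 minor on rows i ∈ {0, 1}, columns (j,k) ∈ {(0,0), (0,1)} is det [[18, -30], [-24, 36]] = -72 ≠ 0, so this unfolding has rank ≥ 2; CP rank is at least every unfolding rank, so rank(T) ≥ 2. (Unfolding ranks only ever bound the CP rank from below — rank(T) can be strictly larger than all of them — so the matching upper bound has to come from an explicit 2-term decomposition.)
Upper bound — finding two terms. Write S_k = T[:,:,k] for the frontal slices: S₀ = [[18, -6], [-24, 6]], S₁ = [[-30, 18], [36, -18]], S₂ = [[4, -12], [0, 12]].
If T = a₁ (x) b₁ (x) c₁ + a₂ (x) b₂ (x) c₂ then each S_k = c₁[k]·a₁b₁ᵀ + c₂[k]·a₂b₂ᵀ. S₀ and S₁ are linearly independent, so a₁b₁ᵀ and a₂b₂ᵀ must span the same plane of matrices: they are the rank-1 matrices of the form x·S₀ + y·S₁.
det(x·S₀ + y·S₁) is −36·x² + 144·xy − 108·y² = (-36)·(x − 3·y)(x − y), vanishing at (x:y) = (3:1) and (1:1).
M₁ = 3·S₀ + S₁ = [[24, 0], [-36, 0]] = 12·[2, -3][1, 0]ᵀ and M₂ = S₀ + S₁ = [[-12, 12], [12, -12]] = (-12)·[1, -1][1, -1]ᵀ, so take a₁ = [2, -3], b₁ = [1, 0], a₂ = [1, -1], b₂ = [1, -1].
Each slice is an integer combination of E₁ = a₁b₁ᵀ and E₂ = a₂b₂ᵀ: S₀ = 6·E₁ + 6·E₂, S₁ = −6·E₁ − 18·E₂, S₂ = −4·E₁ + 12·E₂; reading off coefficients, c₁ = [6, -6, -4] and c₂ = [6, -18, 12].
Hence T = [2, -3] (x) [1, 0] (x) [6, -6, -4] + [1, -1] (x) [1, -1] (x) [6, -18, 12], so rank(T) ≤ 2.
These bounds meet, so rank(T) = 2.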